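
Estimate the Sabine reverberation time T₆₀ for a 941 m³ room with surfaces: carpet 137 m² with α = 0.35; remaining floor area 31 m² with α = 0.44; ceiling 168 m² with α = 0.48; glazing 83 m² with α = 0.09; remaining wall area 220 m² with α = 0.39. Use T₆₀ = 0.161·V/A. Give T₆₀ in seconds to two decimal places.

0.64 s

A = Σ Sᵢαᵢ = 137·0.35 + 31·0.44 + 168·0.48 + 83·0.09 + 220·0.39 = 235.50 m².
T₆₀ = 0.161·V/A = 0.161·941/235.50 = 0.643 s.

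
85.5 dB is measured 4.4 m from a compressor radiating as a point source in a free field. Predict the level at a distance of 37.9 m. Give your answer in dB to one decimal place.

Point-source attenuation: ΔL = 20·log₁₀(r₂/r₁) = 20·log₁₀(37.9/4.4) = 18.704 dB.
L₂ = 85.5 − 20·log₁₀(37.9/4.4) = 85.5 − 18.704 = 66.80 dB.

66.8 dB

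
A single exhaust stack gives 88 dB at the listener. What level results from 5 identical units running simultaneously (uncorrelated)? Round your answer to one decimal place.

95.0 dB

With 5 equal, uncorrelated contributions the intensity is 5× that of one unit, giving a rise of 10·log₁₀ 5.
L_total = 88 + 10·log₁₀(5) = 88 + 6.990 = 94.99 dB.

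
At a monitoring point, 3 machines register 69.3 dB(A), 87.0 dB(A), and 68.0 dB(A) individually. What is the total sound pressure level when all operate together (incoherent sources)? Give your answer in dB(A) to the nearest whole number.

For uncorrelated sources the intensities add, so convert each level to linear form, sum, and take 10·log₁₀ of the total.
Σ 10^(L/10) = 10^(69.3/10) + 10^(87.0/10) + 10^(68.0/10) = 5.160e+08.
L_total = 10·log₁₀(5.160e+08) = 87.13 dB(A).

87 dB(A)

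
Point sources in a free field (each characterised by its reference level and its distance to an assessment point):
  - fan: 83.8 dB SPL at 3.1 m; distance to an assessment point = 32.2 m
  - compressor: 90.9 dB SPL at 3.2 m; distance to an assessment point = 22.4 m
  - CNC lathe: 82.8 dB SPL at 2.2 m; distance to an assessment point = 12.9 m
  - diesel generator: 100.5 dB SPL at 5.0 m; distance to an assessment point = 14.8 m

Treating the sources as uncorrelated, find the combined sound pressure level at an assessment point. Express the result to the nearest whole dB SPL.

91 dB SPL

First find each source's level at the receiver (point-source: −20·log₁₀(r/r_ref)), then combine on an intensity basis.
fan: 83.8 − 20·log₁₀(32.2/3.1) = 83.8 − 20.33 = 63.47 dB SPL.
compressor: 90.9 − 20·log₁₀(22.4/3.2) = 90.9 − 16.90 = 74.00 dB SPL.
CNC lathe: 82.8 − 20·log₁₀(12.9/2.2) = 82.8 − 15.36 = 67.44 dB SPL.
diesel generator: 100.5 − 20·log₁₀(14.8/5.0) = 100.5 − 9.43 = 91.07 dB SPL.
Σ 10^(L/10) = 1.313e+09 → L_total = 10·log₁₀(1.313e+09) = 91.18 dB SPL.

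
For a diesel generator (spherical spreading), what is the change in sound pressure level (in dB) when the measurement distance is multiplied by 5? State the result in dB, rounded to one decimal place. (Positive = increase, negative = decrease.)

-14.0 dB

With spherical spreading the level changes by −20·log₁₀(r₂/r₁).
ΔL = −20·log₁₀(5) = -13.98 dB.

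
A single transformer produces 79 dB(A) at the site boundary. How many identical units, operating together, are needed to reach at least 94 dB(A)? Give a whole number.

Need L₁ + 10·log₁₀ N ≥ 94, i.e. log₁₀ N ≥ 1.50.
N ≥ 10^(15.0/10) = 31.623, so N = 32.

32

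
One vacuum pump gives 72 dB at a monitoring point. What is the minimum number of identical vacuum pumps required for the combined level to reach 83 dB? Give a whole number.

The shortfall is 83 − 72 = 11.0 dB, and N units add 10·log₁₀ N, so need 10·log₁₀ N ≥ 11.0.
N ≥ 10^(11.0/10) = 12.589, so N = 13.

13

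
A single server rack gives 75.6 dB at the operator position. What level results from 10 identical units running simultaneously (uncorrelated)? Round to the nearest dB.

86 dB

N identical incoherent sources raise the level by 10·log₁₀ N.
L_total = 75.6 + 10·log₁₀(10) = 75.6 + 10.000 = 85.60 dB.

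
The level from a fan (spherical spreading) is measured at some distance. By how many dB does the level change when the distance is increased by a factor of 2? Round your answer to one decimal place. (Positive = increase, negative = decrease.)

A point source loses 6 dB per doubling of distance; generally ΔL = −20·log₁₀(r₂/r₁).
ΔL = −20·log₁₀(2) = -6.02 dB.

-6.0 dB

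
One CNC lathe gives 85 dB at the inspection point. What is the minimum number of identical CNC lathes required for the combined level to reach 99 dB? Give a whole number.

26

N identical sources give L₁ + 10·log₁₀ N, so require 10·log₁₀ N ≥ 99 − 85 = 14.0 dB.
N ≥ 10^(14.0/10) = 25.119, so N = 26.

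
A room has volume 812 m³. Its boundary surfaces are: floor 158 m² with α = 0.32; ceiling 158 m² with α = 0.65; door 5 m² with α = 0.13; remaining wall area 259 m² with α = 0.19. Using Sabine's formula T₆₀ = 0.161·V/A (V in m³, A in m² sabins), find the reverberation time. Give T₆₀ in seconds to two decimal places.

0.64 s

Summing Sᵢαᵢ: 158·0.32 + 158·0.65 + 5·0.13 + 259·0.19 = 203.12 m².
T₆₀ = 0.161 × 812 / 203.12 = 0.644 s.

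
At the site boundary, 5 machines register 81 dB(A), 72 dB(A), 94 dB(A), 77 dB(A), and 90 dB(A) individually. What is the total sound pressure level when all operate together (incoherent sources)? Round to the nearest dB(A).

96 dB(A)

For uncorrelated sources the intensities add, so convert each level to linear form, sum, and take 10·log₁₀ of the total.
Σ 10^(L/10) = 10^(81/10) + 10^(72/10) + 10^(94/10) + 10^(77/10) + 10^(90/10) = 3.704e+09.
L_total = 10·log₁₀(3.704e+09) = 95.69 dB(A).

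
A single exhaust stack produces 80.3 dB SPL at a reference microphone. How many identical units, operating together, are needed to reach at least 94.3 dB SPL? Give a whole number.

26

N identical sources give L₁ + 10·log₁₀ N, so require 10·log₁₀ N ≥ 94.3 − 80.3 = 14.0 dB.
N ≥ 10^(14.0/10) = 25.119, so N = 26.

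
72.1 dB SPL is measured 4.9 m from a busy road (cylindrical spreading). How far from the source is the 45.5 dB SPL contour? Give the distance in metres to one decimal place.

2239.7 m

The 26.6 dB drop corresponds to a distance ratio of 10^(26.6/10) for a line source.
r₂ = 4.9·10^((72.1−45.5)/10) = 4.9·10^(26.6/10) = 2239.73 m.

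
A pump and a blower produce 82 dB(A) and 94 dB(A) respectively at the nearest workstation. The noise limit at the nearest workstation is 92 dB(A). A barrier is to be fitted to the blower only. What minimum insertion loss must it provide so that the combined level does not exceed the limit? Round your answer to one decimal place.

Fixed contribution from the other source: Σ 10^(L/10) = 10^(82/10) = 1.585e+08 (82.00 dB(A)).
The limit corresponds to 10^(92/10) = 1.585e+09; subtracting the fixed part leaves 1.426e+09 for the blower, i.e. 91.54 dB(A).
So the blower must be reduced from 94 to 91.54 dB(A): IL = 2.46 dB.

2.5 dB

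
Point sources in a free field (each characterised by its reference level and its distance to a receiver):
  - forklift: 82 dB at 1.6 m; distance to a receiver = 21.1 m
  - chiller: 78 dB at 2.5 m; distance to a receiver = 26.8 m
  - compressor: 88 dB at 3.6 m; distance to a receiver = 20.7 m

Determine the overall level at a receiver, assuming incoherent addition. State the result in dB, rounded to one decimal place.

Propagate each source to the receiver with L = L_ref − 20·log₁₀(r/r_ref), then add intensities.
forklift: 82 − 20·log₁₀(21.1/1.6) = 82 − 22.40 = 59.60 dB.
chiller: 78 − 20·log₁₀(26.8/2.5) = 78 − 20.60 = 57.40 dB.
compressor: 88 − 20·log₁₀(20.7/3.6) = 88 − 15.19 = 72.81 dB.
Σ 10^(L/10) = 2.054e+07 → L_total = 10·log₁₀(2.054e+07) = 73.13 dB.

73.1 dB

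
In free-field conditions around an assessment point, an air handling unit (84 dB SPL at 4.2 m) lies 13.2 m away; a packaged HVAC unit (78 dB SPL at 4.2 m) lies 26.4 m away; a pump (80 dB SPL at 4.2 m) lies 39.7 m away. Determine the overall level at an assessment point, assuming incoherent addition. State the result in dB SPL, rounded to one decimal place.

74.5 dB SPL

First find each source's level at the receiver (point-source: −20·log₁₀(r/r_ref)), then combine on an intensity basis.
air handling unit: 84 − 20·log₁₀(13.2/4.2) = 84 − 9.95 = 74.05 dB SPL.
packaged HVAC unit: 78 − 20·log₁₀(26.4/4.2) = 78 − 15.97 = 62.03 dB SPL.
pump: 80 − 20·log₁₀(39.7/4.2) = 80 − 19.51 = 60.49 dB SPL.
Σ 10^(L/10) = 2.815e+07 → L_total = 10·log₁₀(2.815e+07) = 74.49 dB SPL.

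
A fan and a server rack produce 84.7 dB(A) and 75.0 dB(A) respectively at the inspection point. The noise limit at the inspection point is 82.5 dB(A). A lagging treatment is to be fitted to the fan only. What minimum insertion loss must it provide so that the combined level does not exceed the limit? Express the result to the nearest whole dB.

The untreated sources together contribute 10^(75.0/10) = 3.162e+07, i.e. 75.00 dB(A).
To meet 82.5 dB(A) overall, the treated fan may contribute at most 10^(82.5/10) − 3.162e+07 = 1.462e+08, i.e. 81.65 dB(A).
Required insertion loss = 84.7 − 81.65 = 3.05 dB.

3 dB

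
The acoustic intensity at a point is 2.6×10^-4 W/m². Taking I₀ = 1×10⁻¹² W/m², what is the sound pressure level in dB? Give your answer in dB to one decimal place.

84.1 dB

L = 10·log₁₀(I/I₀) = 10·log₁₀(2.6×10^-4/10⁻¹²) = 10·log₁₀(2.6×10^8).
L = 10·(0.4150 + 8) = 84.15 dB.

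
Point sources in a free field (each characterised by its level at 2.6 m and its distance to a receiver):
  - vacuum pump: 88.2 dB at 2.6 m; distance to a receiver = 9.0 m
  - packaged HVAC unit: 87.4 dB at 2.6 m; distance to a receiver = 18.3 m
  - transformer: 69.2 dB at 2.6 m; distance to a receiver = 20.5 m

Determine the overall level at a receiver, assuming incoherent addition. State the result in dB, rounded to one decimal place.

First find each source's level at the receiver (point-source: −20·log₁₀(r/r_ref)), then combine on an intensity basis.
vacuum pump: 88.2 − 20·log₁₀(9.0/2.6) = 88.2 − 10.79 = 77.41 dB.
packaged HVAC unit: 87.4 − 20·log₁₀(18.3/2.6) = 87.4 − 16.95 = 70.45 dB.
transformer: 69.2 − 20·log₁₀(20.5/2.6) = 69.2 − 17.94 = 51.26 dB.
Σ 10^(L/10) = 6.637e+07 → L_total = 10·log₁₀(6.637e+07) = 78.22 dB.

78.2 dB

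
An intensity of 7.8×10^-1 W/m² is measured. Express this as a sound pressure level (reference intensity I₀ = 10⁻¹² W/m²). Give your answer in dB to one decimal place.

118.9 dB

Dividing by I₀ shifts the exponent by 12: I/I₀ = 7.8×10^11.
L = 10·(0.8921 + 11) = 118.92 dB.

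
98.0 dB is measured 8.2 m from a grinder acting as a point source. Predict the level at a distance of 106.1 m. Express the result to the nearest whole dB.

76 dB

For a point source, L₂ = L₁ − 20·log₁₀(r₂/r₁).
L₂ = 98.0 − 20·log₁₀(106.1/8.2) = 98.0 − 22.238 = 75.76 dB.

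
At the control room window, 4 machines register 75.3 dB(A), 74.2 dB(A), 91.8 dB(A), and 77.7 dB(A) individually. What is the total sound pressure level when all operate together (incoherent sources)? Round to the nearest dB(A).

92 dB(A)

Incoherent sources combine by intensity addition: L_total = 10·log₁₀(Σ 10^(L_i/10)).
Σ 10^(L/10) = 10^(75.3/10) + 10^(74.2/10) + 10^(91.8/10) + 10^(77.7/10) = 1.633e+09.
L_total = 10·log₁₀(1.633e+09) = 92.13 dB(A).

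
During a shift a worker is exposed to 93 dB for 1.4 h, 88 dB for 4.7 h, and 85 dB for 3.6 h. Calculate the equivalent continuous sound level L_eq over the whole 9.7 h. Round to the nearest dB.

Weight each interval's intensity by its duration and average over T = 9.7 h:
Σ tᵢ·10^(Lᵢ/10) = 1.4·10^(93/10) + 4.7·10^(88/10) + 3.6·10^(85/10) = 6.897e+09.
L_eq = 10·log₁₀(6.897e+09/9.7) = 88.52 dB.

89 dB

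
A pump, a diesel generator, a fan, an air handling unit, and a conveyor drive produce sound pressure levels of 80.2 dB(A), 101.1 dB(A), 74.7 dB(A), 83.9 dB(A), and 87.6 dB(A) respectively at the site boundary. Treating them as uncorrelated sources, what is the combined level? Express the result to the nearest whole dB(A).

101 dB(A)

For uncorrelated sources the intensities add, so convert each level to linear form, sum, and take 10·log₁₀ of the total.
Σ 10^(L/10) = 10^(80.2/10) + 10^(101.1/10) + 10^(74.7/10) + 10^(83.9/10) + 10^(87.6/10) = 1.384e+10.
L_total = 10·log₁₀(1.384e+10) = 101.41 dB(A).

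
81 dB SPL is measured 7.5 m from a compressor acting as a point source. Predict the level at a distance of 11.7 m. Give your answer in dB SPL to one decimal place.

77.1 dB SPL

For a point source, L₂ = L₁ − 20·log₁₀(r₂/r₁).
L₂ = 81 − 20·log₁₀(11.7/7.5) = 81 − 3.862 = 77.14 dB SPL.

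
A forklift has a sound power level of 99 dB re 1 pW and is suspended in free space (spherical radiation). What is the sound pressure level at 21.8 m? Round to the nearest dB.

L_p = L_w − 10·log₁₀(4π·r²) with r = 21.8 m.
4π·r² = 5972 m², 10·log₁₀ of that is 37.761 dB.
L_p = 99 − 37.761 = 61.24 dB.

61 dB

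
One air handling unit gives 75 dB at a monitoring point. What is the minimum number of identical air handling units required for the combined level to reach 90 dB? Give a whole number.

The shortfall is 90 − 75 = 15.0 dB, and N units add 10·log₁₀ N, so need 10·log₁₀ N ≥ 15.0.
N ≥ 10^(15.0/10) = 31.623, so N = 32.

32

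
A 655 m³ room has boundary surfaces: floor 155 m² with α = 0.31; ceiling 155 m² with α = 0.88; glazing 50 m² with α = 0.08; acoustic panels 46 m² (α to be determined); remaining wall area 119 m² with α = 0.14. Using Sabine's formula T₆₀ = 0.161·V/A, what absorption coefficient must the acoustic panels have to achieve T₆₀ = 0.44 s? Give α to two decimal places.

Required total absorption A = 0.161·655/0.44 = 239.67 m².
Absorption from the other surfaces = 155·0.31 + 155·0.88 + 50·0.08 + 119·0.14 = 205.11 m², so the acoustic panels must supply 34.56 m² over 46 m².
α = 34.56/46 = 0.751.

0.75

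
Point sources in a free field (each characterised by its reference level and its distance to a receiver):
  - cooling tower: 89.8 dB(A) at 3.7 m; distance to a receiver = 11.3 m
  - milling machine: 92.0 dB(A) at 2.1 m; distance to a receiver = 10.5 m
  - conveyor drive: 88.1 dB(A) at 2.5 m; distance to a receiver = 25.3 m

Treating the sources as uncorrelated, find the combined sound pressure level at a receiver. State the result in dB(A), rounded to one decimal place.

First find each source's level at the receiver (point-source: −20·log₁₀(r/r_ref)), then combine on an intensity basis.
cooling tower: 89.8 − 20·log₁₀(11.3/3.7) = 89.8 − 9.70 = 80.10 dB(A).
milling machine: 92.0 − 20·log₁₀(10.5/2.1) = 92.0 − 13.98 = 78.02 dB(A).
conveyor drive: 88.1 − 20·log₁₀(25.3/2.5) = 88.1 − 20.10 = 68.00 dB(A).
Σ 10^(L/10) = 1.721e+08 → L_total = 10·log₁₀(1.721e+08) = 82.36 dB(A).

82.4 dB(A)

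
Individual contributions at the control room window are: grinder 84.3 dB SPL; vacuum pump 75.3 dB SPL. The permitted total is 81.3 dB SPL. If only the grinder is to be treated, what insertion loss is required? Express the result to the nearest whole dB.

Everything except the grinder sums to 10^(75.3/10) = 3.388e+07 in linear terms, 75.30 dB SPL.
The limit corresponds to 10^(81.3/10) = 1.349e+08; subtracting the fixed part leaves 1.010e+08 for the grinder, i.e. 80.04 dB SPL.
So the grinder must be reduced from 84.3 to 80.04 dB SPL: IL = 4.26 dB.

4 dB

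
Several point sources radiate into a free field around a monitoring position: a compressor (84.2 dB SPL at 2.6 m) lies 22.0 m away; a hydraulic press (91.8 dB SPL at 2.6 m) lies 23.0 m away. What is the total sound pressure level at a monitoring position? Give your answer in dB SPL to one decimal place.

First find each source's level at the receiver (point-source: −20·log₁₀(r/r_ref)), then combine on an intensity basis.
compressor: 84.2 − 20·log₁₀(22.0/2.6) = 84.2 − 18.55 = 65.65 dB SPL.
hydraulic press: 91.8 − 20·log₁₀(23.0/2.6) = 91.8 − 18.94 = 72.86 dB SPL.
Σ 10^(L/10) = 2.302e+07 → L_total = 10·log₁₀(2.302e+07) = 73.62 dB SPL.

73.6 dB SPL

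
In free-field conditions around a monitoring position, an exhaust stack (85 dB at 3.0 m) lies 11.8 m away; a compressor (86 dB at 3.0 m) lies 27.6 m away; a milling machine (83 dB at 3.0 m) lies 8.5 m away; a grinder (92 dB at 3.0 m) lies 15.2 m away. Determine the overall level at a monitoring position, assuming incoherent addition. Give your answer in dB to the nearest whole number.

Apply inverse-square spreading to bring every level to the receiver, then sum 10^(L/10).
exhaust stack: 85 − 20·log₁₀(11.8/3.0) = 85 − 11.90 = 73.10 dB.
compressor: 86 − 20·log₁₀(27.6/3.0) = 86 − 19.28 = 66.72 dB.
milling machine: 83 − 20·log₁₀(8.5/3.0) = 83 − 9.05 = 73.95 dB.
grinder: 92 − 20·log₁₀(15.2/3.0) = 92 − 14.09 = 77.91 dB.
Σ 10^(L/10) = 1.117e+08 → L_total = 10·log₁₀(1.117e+08) = 80.48 dB.

80 dB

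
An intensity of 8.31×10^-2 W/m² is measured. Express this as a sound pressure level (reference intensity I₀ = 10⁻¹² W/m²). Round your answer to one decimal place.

L = 10·log₁₀(I/I₀) = 10·log₁₀(8.31×10^-2/10⁻¹²) = 10·log₁₀(8.31×10^10).
L = 10·(0.9196 + 10) = 109.20 dB.

109.2 dB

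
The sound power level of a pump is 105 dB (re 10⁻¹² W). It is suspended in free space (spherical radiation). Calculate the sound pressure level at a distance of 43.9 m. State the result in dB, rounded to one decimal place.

61.2 dB

The power spreads over a sphere of area 4π·r², so L_p = L_w − 10·log₁₀(4π·r²).
4π·r² = 2.422e+04 m², 10·log₁₀ of that is 43.841 dB.
L_p = 105 − 43.841 = 61.16 dB.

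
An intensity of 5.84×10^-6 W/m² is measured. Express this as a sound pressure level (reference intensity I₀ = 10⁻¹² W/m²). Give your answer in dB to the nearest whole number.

68 dB

Dividing by I₀ shifts the exponent by 12: I/I₀ = 5.84×10^6.
L = 10·(0.7664 + 6) = 67.66 dB.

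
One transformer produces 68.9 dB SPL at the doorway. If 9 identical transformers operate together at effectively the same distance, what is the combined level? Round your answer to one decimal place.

With 9 equal, uncorrelated contributions the intensity is 9× that of one unit, giving a rise of 10·log₁₀ 9.
L_total = 68.9 + 10·log₁₀(9) = 68.9 + 9.542 = 78.44 dB SPL.

78.4 dB SPL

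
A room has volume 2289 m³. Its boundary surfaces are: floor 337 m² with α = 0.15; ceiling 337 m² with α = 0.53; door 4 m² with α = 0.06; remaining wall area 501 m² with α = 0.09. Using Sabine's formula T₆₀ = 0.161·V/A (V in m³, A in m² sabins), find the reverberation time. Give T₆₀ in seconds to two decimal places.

1.34 s

Summing Sᵢαᵢ: 337·0.15 + 337·0.53 + 4·0.06 + 501·0.09 = 274.49 m².
T₆₀ = 0.161·V/A = 0.161·2289/274.49 = 1.343 s.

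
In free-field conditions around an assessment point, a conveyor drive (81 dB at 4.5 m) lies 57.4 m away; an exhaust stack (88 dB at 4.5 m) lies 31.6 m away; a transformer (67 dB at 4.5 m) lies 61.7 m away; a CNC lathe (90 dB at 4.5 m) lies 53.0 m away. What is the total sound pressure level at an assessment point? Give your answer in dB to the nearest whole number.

Propagate each source to the receiver with L = L_ref − 20·log₁₀(r/r_ref), then add intensities.
conveyor drive: 81 − 20·log₁₀(57.4/4.5) = 81 − 22.11 = 58.89 dB.
exhaust stack: 88 − 20·log₁₀(31.6/4.5) = 88 − 16.93 = 71.07 dB.
transformer: 67 − 20·log₁₀(61.7/4.5) = 67 − 22.74 = 44.26 dB.
CNC lathe: 90 − 20·log₁₀(53.0/4.5) = 90 − 21.42 = 68.58 dB.
Σ 10^(L/10) = 2.080e+07 → L_total = 10·log₁₀(2.080e+07) = 73.18 dB.

73 dB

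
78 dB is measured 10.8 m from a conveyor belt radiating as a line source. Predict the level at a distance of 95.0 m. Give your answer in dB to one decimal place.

68.6 dB

Line-source attenuation: ΔL = 10·log₁₀(r₂/r₁) = 10·log₁₀(95.0/10.8) = 9.443 dB.
L₂ = 78 − 10·log₁₀(95.0/10.8) = 78 − 9.443 = 68.56 dB.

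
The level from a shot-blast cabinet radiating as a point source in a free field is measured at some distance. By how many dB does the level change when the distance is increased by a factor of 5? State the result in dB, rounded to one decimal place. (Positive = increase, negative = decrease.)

With spherical spreading the level changes by −20·log₁₀(r₂/r₁).
ΔL = −20·log₁₀(5) = -13.98 dB.

-14.0 dB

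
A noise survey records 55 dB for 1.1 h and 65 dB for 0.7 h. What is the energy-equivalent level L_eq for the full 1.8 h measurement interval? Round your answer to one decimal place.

The energy average is taken in the linear domain: L_eq = 10·log₁₀[(Σ tᵢ·10^(Lᵢ/10))/T], T = 1.8 h.
Σ tᵢ·10^(Lᵢ/10) = 1.1·10^(55/10) + 0.7·10^(65/10) = 2.561e+06.
L_eq = 10·log₁₀(2.561e+06/1.8) = 61.53 dB.

61.5 dB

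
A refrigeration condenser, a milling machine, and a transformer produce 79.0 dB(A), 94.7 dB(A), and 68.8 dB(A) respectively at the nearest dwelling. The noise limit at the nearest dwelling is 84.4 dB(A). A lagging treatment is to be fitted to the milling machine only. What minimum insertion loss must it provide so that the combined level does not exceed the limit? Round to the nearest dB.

Fixed contribution from the other sources: Σ 10^(L/10) = 10^(79.0/10) + 10^(68.8/10) = 8.702e+07 (79.40 dB(A)).
The limit corresponds to 10^(84.4/10) = 2.754e+08; subtracting the fixed part leaves 1.884e+08 for the milling machine, i.e. 82.75 dB(A).
So the milling machine must be reduced from 94.7 to 82.75 dB(A): IL = 11.95 dB.

12 dB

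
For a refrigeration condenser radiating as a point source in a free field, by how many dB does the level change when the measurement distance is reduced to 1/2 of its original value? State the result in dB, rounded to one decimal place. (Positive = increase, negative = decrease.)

A point source loses 6 dB per doubling of distance; generally ΔL = −20·log₁₀(r₂/r₁).
ΔL = −20·log₁₀(0.5) = +6.02 dB.

+6.0 dB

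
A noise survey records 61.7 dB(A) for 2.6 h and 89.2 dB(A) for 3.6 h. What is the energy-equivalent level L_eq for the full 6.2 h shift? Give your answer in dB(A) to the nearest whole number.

87 dB(A)

The energy average is taken in the linear domain: L_eq = 10·log₁₀[(Σ tᵢ·10^(Lᵢ/10))/T], T = 6.2 h.
Σ tᵢ·10^(Lᵢ/10) = 2.6·10^(61.7/10) + 3.6·10^(89.2/10) = 2.998e+09.
L_eq = 10·log₁₀(2.998e+09/6.2) = 86.84 dB(A).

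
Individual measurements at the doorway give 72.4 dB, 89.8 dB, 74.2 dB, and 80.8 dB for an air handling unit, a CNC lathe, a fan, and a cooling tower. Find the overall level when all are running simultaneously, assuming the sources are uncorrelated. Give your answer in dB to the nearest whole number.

90 dB

For uncorrelated sources the intensities add, so convert each level to linear form, sum, and take 10·log₁₀ of the total.
Σ 10^(L/10) = 10^(72.4/10) + 10^(89.8/10) + 10^(74.2/10) + 10^(80.8/10) = 1.119e+09.
L_total = 10·log₁₀(1.119e+09) = 90.49 dB.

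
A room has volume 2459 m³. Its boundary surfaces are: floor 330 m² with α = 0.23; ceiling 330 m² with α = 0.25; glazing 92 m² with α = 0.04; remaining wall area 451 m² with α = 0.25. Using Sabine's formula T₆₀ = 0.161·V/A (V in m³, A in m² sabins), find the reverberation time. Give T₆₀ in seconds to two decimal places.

Summing Sᵢαᵢ: 330·0.23 + 330·0.25 + 92·0.04 + 451·0.25 = 274.83 m².
T₆₀ = 0.161 × 2459 / 274.83 = 1.441 s.

1.44 s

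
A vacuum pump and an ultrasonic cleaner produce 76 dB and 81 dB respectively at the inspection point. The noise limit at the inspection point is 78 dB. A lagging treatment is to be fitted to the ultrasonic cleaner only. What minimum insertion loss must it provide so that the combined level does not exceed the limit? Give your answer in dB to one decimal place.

7.3 dB

Everything except the ultrasonic cleaner sums to 10^(76/10) = 3.981e+07 in linear terms, 76.00 dB.
The limit corresponds to 10^(78/10) = 6.310e+07; subtracting the fixed part leaves 2.329e+07 for the ultrasonic cleaner, i.e. 73.67 dB.
Required insertion loss = 81 − 73.67 = 7.33 dB.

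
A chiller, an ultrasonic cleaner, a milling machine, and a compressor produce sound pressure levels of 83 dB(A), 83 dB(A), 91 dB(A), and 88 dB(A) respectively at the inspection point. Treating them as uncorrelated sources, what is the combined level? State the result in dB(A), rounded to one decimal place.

For uncorrelated sources the intensities add, so convert each level to linear form, sum, and take 10·log₁₀ of the total.
Σ 10^(L/10) = 10^(83/10) + 10^(83/10) + 10^(91/10) + 10^(88/10) = 2.289e+09.
L_total = 10·log₁₀(2.289e+09) = 93.60 dB(A).

93.6 dB(A)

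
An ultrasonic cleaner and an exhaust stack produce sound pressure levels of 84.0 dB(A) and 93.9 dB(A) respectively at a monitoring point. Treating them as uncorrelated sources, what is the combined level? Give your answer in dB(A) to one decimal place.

For uncorrelated sources the intensities add, so convert each level to linear form, sum, and take 10·log₁₀ of the total.
Σ 10^(L/10) = 10^(84.0/10) + 10^(93.9/10) = 2.706e+09.
L_total = 10·log₁₀(2.706e+09) = 94.32 dB(A).

94.3 dB(A)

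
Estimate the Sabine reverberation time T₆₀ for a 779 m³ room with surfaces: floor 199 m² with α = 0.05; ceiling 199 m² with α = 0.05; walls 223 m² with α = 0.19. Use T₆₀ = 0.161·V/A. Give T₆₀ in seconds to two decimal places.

2.01 s

Total absorption A = 199·0.05 + 199·0.05 + 223·0.19 = 62.27 m² sabins.
T₆₀ = 0.161·V/A = 0.161·779/62.27 = 2.014 s.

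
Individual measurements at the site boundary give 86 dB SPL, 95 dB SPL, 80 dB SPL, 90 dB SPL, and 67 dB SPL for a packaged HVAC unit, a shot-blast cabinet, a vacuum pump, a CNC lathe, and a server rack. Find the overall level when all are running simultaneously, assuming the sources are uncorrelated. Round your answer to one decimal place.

96.7 dB SPL

Incoherent sources combine by intensity addition: L_total = 10·log₁₀(Σ 10^(L_i/10)).
Σ 10^(L/10) = 10^(86/10) + 10^(95/10) + 10^(80/10) + 10^(90/10) + 10^(67/10) = 4.665e+09.
L_total = 10·log₁₀(4.665e+09) = 96.69 dB SPL.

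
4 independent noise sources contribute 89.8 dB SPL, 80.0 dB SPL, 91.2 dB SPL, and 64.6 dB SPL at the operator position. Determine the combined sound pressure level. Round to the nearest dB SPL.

Incoherent sources combine by intensity addition: L_total = 10·log₁₀(Σ 10^(L_i/10)).
Σ 10^(L/10) = 10^(89.8/10) + 10^(80.0/10) + 10^(91.2/10) + 10^(64.6/10) = 2.376e+09.
L_total = 10·log₁₀(2.376e+09) = 93.76 dB SPL.

94 dB SPL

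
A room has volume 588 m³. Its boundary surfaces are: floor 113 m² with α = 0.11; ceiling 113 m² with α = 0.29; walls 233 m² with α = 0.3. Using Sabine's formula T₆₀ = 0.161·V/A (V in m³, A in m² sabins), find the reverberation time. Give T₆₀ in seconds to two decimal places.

A = Σ Sᵢαᵢ = 113·0.11 + 113·0.29 + 233·0.3 = 115.10 m².
T₆₀ = 0.161 × 588 / 115.10 = 0.822 s.

0.82 s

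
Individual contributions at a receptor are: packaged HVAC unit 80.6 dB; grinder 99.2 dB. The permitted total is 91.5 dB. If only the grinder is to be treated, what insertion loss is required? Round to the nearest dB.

The untreated sources together contribute 10^(80.6/10) = 1.148e+08, i.e. 80.60 dB.
To meet 91.5 dB overall, the treated grinder may contribute at most 10^(91.5/10) − 1.148e+08 = 1.298e+09, i.e. 91.13 dB.
Required insertion loss = 99.2 − 91.13 = 8.07 dB.

8 dB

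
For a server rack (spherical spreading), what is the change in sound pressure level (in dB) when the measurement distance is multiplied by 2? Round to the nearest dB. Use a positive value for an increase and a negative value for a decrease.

With spherical spreading the level changes by −20·log₁₀(r₂/r₁).
ΔL = −20·log₁₀(2) = -6.02 dB.

-6 dB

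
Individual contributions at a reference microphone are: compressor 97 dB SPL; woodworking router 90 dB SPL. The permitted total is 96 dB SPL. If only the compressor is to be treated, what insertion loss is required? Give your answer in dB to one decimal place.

2.3 dB

The untreated sources together contribute 10^(90/10) = 1.000e+09, i.e. 90.00 dB SPL.
The limit corresponds to 10^(96/10) = 3.981e+09; subtracting the fixed part leaves 2.981e+09 for the compressor, i.e. 94.74 dB SPL.
Required insertion loss = 97 − 94.74 = 2.26 dB.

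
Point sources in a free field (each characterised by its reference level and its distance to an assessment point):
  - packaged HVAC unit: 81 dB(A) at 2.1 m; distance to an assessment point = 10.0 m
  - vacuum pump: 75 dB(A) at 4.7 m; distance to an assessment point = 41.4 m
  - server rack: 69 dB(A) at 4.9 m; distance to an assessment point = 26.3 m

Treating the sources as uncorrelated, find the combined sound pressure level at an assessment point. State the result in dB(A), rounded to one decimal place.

67.9 dB(A)

First find each source's level at the receiver (point-source: −20·log₁₀(r/r_ref)), then combine on an intensity basis.
packaged HVAC unit: 81 − 20·log₁₀(10.0/2.1) = 81 − 13.56 = 67.44 dB(A).
vacuum pump: 75 − 20·log₁₀(41.4/4.7) = 75 − 18.90 = 56.10 dB(A).
server rack: 69 − 20·log₁₀(26.3/4.9) = 69 − 14.60 = 54.40 dB(A).
Σ 10^(L/10) = 6.235e+06 → L_total = 10·log₁₀(6.235e+06) = 67.95 dB(A).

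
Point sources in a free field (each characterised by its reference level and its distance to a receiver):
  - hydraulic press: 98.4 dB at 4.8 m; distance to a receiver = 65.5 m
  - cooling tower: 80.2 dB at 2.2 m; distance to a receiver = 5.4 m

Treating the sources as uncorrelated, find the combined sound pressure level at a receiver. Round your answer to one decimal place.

77.4 dB

Propagate each source to the receiver with L = L_ref − 20·log₁₀(r/r_ref), then add intensities.
hydraulic press: 98.4 − 20·log₁₀(65.5/4.8) = 98.4 − 22.70 = 75.70 dB.
cooling tower: 80.2 − 20·log₁₀(5.4/2.2) = 80.2 − 7.80 = 72.40 dB.
Σ 10^(L/10) = 5.453e+07 → L_total = 10·log₁₀(5.453e+07) = 77.37 dB.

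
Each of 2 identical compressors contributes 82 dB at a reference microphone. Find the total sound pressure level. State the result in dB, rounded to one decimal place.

85.0 dB

N identical incoherent sources raise the level by 10·log₁₀ N.
L_total = 82 + 10·log₁₀(2) = 82 + 3.010 = 85.01 dB.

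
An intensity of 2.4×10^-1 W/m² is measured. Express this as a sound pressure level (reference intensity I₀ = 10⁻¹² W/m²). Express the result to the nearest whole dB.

114 dB

Dividing by I₀ shifts the exponent by 12: I/I₀ = 2.4×10^11.
L = 10·(0.3802 + 11) = 113.80 dB.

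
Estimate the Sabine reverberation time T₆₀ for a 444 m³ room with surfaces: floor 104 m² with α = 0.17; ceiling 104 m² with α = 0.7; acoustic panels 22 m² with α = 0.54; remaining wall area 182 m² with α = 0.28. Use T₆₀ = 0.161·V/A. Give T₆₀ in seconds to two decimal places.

0.47 s

A = Σ Sᵢαᵢ = 104·0.17 + 104·0.7 + 22·0.54 + 182·0.28 = 153.32 m².
T₆₀ = 0.161 × 444 / 153.32 = 0.466 s.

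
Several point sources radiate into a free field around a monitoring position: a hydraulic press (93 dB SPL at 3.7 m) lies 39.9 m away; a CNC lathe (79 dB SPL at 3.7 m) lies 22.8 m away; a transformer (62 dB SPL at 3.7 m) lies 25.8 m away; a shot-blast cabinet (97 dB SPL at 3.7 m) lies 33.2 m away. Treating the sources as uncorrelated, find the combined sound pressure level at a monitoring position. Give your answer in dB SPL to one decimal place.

Propagate each source to the receiver with L = L_ref − 20·log₁₀(r/r_ref), then add intensities.
hydraulic press: 93 − 20·log₁₀(39.9/3.7) = 93 − 20.66 = 72.34 dB SPL.
CNC lathe: 79 − 20·log₁₀(22.8/3.7) = 79 − 15.79 = 63.21 dB SPL.
transformer: 62 − 20·log₁₀(25.8/3.7) = 62 − 16.87 = 45.13 dB SPL.
shot-blast cabinet: 97 − 20·log₁₀(33.2/3.7) = 97 − 19.06 = 77.94 dB SPL.
Σ 10^(L/10) = 8.153e+07 → L_total = 10·log₁₀(8.153e+07) = 79.11 dB SPL.

79.1 dB SPL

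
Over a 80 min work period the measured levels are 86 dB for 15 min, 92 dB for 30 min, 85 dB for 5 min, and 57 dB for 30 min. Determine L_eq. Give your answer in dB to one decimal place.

88.4 dB

Weight each interval's intensity by its duration and average over T = 80 min:
Σ tᵢ·10^(Lᵢ/10) = 15·10^(86/10) + 30·10^(92/10) + 5·10^(85/10) + 30·10^(57/10) = 5.511e+10.
L_eq = 10·log₁₀(5.511e+10/80) = 88.38 dB.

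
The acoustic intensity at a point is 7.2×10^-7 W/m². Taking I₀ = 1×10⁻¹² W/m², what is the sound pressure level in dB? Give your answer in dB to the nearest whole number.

L = 10·log₁₀(I/I₀) = 10·log₁₀(7.2×10^-7/10⁻¹²) = 10·log₁₀(7.2×10^5).
L = 10·(0.8573 + 5) = 58.57 dB.

59 dB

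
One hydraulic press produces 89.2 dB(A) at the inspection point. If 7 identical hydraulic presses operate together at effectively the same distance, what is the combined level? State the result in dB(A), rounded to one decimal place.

97.7 dB(A)

With 7 equal, uncorrelated contributions the intensity is 7× that of one unit, giving a rise of 10·log₁₀ 7.
L_total = 89.2 + 10·log₁₀(7) = 89.2 + 8.451 = 97.65 dB(A).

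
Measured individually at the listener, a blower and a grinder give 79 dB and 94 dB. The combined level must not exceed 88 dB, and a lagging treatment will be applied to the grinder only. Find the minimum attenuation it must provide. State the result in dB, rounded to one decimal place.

Fixed contribution from the other source: Σ 10^(L/10) = 10^(79/10) = 7.943e+07 (79.00 dB).
To meet 88 dB overall, the treated grinder may contribute at most 10^(88/10) − 7.943e+07 = 5.515e+08, i.e. 87.42 dB.
So the grinder must be reduced from 94 to 87.42 dB: IL = 6.58 dB.

6.6 dB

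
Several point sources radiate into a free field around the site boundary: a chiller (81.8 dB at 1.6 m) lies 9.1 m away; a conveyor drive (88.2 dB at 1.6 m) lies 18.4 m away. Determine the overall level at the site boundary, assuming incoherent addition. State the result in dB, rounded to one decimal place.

First find each source's level at the receiver (point-source: −20·log₁₀(r/r_ref)), then combine on an intensity basis.
chiller: 81.8 − 20·log₁₀(9.1/1.6) = 81.8 − 15.10 = 66.70 dB.
conveyor drive: 88.2 − 20·log₁₀(18.4/1.6) = 88.2 − 21.21 = 66.99 dB.
Σ 10^(L/10) = 9.675e+06 → L_total = 10·log₁₀(9.675e+06) = 69.86 dB.

69.9 dB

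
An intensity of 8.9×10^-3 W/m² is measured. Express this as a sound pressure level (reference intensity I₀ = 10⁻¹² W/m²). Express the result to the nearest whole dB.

I/I₀ = 8.9×10^-3/10⁻¹² = 8.9×10^9, and L = 10·log₁₀(I/I₀).
L = 10·(0.9494 + 9) = 99.49 dB.

99 dB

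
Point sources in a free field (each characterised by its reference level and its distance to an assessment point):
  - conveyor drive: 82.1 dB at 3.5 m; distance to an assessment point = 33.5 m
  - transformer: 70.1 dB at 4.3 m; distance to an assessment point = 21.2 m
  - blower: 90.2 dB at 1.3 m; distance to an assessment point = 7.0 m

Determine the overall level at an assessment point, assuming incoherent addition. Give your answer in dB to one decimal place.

Apply inverse-square spreading to bring every level to the receiver, then sum 10^(L/10).
conveyor drive: 82.1 − 20·log₁₀(33.5/3.5) = 82.1 − 19.62 = 62.48 dB.
transformer: 70.1 − 20·log₁₀(21.2/4.3) = 70.1 − 13.86 = 56.24 dB.
blower: 90.2 − 20·log₁₀(7.0/1.3) = 90.2 − 14.62 = 75.58 dB.
Σ 10^(L/10) = 3.831e+07 → L_total = 10·log₁₀(3.831e+07) = 75.83 dB.

75.8 dB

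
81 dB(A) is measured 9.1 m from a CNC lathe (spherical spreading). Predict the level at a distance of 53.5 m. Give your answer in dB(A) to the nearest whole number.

66 dB(A)

Point-source attenuation: ΔL = 20·log₁₀(r₂/r₁) = 20·log₁₀(53.5/9.1) = 15.386 dB.
L₂ = 81 − 20·log₁₀(53.5/9.1) = 81 − 15.386 = 65.61 dB(A).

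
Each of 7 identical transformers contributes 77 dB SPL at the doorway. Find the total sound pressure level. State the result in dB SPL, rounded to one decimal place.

85.5 dB SPL

L_total = L₁ + 10·log₁₀ N for N identical incoherent sources.
L_total = 77 + 10·log₁₀(7) = 77 + 8.451 = 85.45 dB SPL.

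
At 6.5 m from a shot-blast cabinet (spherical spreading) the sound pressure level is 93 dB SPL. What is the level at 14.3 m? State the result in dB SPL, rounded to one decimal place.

Point-source attenuation: ΔL = 20·log₁₀(r₂/r₁) = 20·log₁₀(14.3/6.5) = 6.848 dB.
L₂ = 93 − 20·log₁₀(14.3/6.5) = 93 − 6.848 = 86.15 dB SPL.

86.2 dB SPL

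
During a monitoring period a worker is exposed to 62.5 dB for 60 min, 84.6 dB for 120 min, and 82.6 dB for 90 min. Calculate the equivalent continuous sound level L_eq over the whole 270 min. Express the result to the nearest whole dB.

The energy average is taken in the linear domain: L_eq = 10·log₁₀[(Σ tᵢ·10^(Lᵢ/10))/T], T = 270 min.
Σ tᵢ·10^(Lᵢ/10) = 60·10^(62.5/10) + 120·10^(84.6/10) + 90·10^(82.6/10) = 5.109e+10.
L_eq = 10·log₁₀(5.109e+10/270) = 82.77 dB.

83 dB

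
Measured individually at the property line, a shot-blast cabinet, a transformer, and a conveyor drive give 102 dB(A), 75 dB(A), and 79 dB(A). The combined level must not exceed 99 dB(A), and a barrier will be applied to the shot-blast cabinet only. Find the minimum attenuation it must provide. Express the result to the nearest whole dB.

3 dB

Everything except the shot-blast cabinet sums to 10^(75/10) + 10^(79/10) = 1.111e+08 in linear terms, 80.46 dB(A).
The limit corresponds to 10^(99/10) = 7.943e+09; subtracting the fixed part leaves 7.832e+09 for the shot-blast cabinet, i.e. 98.94 dB(A).
Required insertion loss = 102 − 98.94 = 3.06 dB.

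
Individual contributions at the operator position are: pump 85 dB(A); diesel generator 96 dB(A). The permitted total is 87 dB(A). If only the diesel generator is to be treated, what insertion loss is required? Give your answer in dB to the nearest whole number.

Everything except the diesel generator sums to 10^(85/10) = 3.162e+08 in linear terms, 85.00 dB(A).
The limit corresponds to 10^(87/10) = 5.012e+08; subtracting the fixed part leaves 1.850e+08 for the diesel generator, i.e. 82.67 dB(A).
So the diesel generator must be reduced from 96 to 82.67 dB(A): IL = 13.33 dB.

13 dB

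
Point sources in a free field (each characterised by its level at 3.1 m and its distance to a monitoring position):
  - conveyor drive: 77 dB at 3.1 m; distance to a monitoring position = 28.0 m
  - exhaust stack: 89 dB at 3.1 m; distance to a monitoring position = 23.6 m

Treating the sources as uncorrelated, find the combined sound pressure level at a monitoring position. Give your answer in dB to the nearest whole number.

72 dB

First find each source's level at the receiver (point-source: −20·log₁₀(r/r_ref)), then combine on an intensity basis.
conveyor drive: 77 − 20·log₁₀(28.0/3.1) = 77 − 19.12 = 57.88 dB.
exhaust stack: 89 − 20·log₁₀(23.6/3.1) = 89 − 17.63 = 71.37 dB.
Σ 10^(L/10) = 1.432e+07 → L_total = 10·log₁₀(1.432e+07) = 71.56 dB.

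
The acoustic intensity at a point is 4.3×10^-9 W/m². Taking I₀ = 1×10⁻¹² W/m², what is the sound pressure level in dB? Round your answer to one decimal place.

36.3 dB

L = 10·log₁₀(I/I₀) = 10·log₁₀(4.3×10^-9/10⁻¹²) = 10·log₁₀(4.3×10^3).
L = 10·(0.6335 + 3) = 36.33 dB.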